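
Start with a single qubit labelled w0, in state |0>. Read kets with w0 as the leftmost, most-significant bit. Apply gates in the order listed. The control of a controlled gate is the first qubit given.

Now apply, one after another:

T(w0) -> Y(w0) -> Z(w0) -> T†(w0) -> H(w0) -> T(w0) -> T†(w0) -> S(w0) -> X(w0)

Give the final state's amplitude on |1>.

|1> carries amplitude -sqrt(2)*exp(I*pi/4)/2 in the final state.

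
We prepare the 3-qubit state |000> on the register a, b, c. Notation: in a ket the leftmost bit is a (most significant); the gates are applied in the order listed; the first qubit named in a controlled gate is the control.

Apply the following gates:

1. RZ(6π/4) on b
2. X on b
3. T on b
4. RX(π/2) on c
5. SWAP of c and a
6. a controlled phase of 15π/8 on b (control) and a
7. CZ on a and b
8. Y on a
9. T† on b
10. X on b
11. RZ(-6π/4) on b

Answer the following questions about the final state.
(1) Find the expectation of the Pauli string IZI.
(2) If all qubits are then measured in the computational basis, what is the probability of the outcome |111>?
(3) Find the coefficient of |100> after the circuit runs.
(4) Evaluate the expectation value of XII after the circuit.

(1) The observable IZI averages to 1.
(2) Outcome |111> occurs with probability 0.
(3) The final state's coefficient on |100> equals sqrt(2)*I/2.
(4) The observable XII averages to (1 + exp(3*I*pi/4))*exp(5*I*pi/8)/2.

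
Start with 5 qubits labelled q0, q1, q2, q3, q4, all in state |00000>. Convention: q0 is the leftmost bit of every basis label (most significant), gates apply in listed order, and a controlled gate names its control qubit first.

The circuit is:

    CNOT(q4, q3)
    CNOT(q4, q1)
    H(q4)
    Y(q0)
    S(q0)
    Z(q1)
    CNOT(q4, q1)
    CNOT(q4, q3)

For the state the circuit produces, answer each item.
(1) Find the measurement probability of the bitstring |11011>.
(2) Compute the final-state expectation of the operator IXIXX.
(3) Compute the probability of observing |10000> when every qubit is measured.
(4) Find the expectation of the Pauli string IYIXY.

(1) A full measurement returns |11011> with probability 1/2.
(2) The expectation value of IXIXX is 1.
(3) Outcome |10000> occurs with probability 1/2.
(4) The expectation value of IYIXY is -1.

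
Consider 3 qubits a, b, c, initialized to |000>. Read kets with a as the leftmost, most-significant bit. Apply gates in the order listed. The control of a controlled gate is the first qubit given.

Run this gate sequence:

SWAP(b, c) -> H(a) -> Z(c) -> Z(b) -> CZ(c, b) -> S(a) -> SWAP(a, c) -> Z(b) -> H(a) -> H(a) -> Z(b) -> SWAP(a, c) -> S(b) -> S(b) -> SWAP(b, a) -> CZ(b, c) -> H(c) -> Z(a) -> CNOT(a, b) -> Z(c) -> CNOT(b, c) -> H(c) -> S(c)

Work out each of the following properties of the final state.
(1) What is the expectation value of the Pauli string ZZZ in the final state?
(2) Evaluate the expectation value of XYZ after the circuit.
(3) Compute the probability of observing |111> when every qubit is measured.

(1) The expectation value of ZZZ is 0.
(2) The observable XYZ averages to 0.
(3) Outcome |111> occurs with probability 0.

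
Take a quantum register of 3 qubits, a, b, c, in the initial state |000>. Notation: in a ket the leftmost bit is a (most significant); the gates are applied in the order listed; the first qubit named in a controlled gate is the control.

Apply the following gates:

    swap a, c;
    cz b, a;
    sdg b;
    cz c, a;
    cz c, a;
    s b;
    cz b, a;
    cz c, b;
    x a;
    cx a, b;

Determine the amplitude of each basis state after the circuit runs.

The resulting statevector has amplitude 1 on |110>, and 0 on every other basis state. Key observation: gates 2-7 undo each other exactly, leaving only the rest of the circuit to track.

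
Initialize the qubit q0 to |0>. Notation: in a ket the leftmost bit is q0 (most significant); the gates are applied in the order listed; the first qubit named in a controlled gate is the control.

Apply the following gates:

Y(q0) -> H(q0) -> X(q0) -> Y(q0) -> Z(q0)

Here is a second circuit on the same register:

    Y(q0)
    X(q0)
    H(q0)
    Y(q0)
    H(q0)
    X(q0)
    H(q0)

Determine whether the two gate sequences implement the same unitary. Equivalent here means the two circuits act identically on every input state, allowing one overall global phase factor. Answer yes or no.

No, they are not equivalent — no single phase factor reconciles the two unitaries.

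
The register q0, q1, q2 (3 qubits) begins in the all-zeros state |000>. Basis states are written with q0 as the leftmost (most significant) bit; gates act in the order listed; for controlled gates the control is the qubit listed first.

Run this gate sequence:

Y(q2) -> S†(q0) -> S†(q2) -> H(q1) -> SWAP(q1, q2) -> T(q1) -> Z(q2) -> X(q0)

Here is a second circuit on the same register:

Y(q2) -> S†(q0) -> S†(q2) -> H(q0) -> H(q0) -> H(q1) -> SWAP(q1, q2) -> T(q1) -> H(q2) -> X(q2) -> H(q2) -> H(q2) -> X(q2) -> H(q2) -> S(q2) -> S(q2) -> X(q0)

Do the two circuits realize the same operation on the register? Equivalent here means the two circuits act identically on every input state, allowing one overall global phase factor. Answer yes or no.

Yes — the two circuits implement the same unitary up to a global phase.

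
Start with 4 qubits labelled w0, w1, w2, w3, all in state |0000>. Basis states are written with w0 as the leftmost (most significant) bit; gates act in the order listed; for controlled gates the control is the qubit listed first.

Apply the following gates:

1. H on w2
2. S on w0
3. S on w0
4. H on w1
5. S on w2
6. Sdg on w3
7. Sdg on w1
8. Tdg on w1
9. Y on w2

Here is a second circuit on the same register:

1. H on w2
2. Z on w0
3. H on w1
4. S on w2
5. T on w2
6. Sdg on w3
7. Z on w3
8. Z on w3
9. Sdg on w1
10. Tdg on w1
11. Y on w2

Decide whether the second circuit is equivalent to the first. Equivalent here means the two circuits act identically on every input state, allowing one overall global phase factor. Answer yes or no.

No, they are not equivalent — no single phase factor reconciles the two unitaries.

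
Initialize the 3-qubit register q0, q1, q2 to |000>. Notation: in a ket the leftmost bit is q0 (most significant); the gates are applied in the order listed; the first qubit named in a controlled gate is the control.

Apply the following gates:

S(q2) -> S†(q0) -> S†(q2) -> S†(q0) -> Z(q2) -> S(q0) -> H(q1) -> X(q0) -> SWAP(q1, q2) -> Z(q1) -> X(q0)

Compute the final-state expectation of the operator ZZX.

The observable ZZX averages to 1.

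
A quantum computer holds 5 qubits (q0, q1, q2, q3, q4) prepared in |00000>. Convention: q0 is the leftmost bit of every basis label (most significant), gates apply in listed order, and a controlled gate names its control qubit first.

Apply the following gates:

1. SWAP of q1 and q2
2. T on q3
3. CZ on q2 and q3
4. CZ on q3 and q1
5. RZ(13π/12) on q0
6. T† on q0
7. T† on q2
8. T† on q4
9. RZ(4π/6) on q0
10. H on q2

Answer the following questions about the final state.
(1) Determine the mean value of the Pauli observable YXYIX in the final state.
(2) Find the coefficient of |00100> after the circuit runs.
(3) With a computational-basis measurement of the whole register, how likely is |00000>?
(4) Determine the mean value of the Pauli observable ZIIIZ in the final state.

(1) The expectation value of YXYIX is 0.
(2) The amplitude on |00100> is -sqrt(2)*exp(I*pi/8)/2.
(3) The probability of measuring |00000> is 1/2.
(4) The expectation value of ZIIIZ is 1.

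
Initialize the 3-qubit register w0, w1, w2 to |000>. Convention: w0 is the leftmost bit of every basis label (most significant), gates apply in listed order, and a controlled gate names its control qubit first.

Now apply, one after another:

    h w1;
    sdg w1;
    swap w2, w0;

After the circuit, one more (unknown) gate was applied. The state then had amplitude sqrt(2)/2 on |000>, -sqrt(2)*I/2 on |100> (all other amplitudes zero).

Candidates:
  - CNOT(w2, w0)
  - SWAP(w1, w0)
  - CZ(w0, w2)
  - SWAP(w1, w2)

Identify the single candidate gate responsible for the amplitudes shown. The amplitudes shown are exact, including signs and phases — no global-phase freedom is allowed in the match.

The unique candidate consistent with the amplitudes is SWAP(w1, w0).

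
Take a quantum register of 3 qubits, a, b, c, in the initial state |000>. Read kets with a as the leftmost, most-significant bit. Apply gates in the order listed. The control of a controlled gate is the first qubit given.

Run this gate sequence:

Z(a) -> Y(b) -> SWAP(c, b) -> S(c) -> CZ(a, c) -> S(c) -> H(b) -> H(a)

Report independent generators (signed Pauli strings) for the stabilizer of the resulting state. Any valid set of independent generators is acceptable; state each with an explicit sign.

One valid set of independent stabilizer generators is +XII, +IXI, -IIZ (any independent generating set of the same group is equally correct).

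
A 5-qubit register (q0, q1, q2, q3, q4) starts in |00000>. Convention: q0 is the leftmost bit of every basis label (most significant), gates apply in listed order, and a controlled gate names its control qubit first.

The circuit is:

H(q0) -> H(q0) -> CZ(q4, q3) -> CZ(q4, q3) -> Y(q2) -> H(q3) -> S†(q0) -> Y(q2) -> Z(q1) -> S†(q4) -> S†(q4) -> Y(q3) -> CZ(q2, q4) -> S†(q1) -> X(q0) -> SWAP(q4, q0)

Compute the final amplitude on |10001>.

|10001> carries amplitude 0 in the final state.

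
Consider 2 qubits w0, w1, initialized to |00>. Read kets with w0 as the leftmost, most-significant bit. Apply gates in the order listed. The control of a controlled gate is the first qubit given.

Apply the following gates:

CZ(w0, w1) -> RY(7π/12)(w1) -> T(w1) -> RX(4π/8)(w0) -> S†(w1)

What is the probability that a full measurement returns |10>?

A full measurement returns |10> with probability -sqrt(6)/16 + sqrt(2)/16 + 1/4.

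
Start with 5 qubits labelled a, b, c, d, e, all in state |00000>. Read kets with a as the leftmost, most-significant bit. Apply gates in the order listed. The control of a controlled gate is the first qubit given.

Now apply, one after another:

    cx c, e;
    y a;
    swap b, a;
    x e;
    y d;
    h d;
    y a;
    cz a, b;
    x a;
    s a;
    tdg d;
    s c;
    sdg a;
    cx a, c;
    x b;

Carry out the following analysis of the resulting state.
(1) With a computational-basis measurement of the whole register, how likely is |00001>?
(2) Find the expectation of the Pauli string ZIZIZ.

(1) Outcome |00001> occurs with probability 1/2.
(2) The expectation value of ZIZIZ is -1.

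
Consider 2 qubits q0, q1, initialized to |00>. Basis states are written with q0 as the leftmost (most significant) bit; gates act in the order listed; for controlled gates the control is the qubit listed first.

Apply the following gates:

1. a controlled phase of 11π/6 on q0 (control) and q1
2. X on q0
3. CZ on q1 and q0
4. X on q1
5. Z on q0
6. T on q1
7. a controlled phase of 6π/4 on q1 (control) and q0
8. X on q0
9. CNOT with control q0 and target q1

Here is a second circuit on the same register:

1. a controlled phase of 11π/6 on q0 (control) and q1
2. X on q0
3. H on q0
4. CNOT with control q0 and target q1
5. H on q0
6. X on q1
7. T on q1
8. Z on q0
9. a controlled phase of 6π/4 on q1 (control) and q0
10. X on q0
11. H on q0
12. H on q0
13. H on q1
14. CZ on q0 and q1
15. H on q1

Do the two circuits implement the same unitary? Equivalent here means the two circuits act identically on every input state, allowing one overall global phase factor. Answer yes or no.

No, they are not equivalent — no single phase factor reconciles the two unitaries.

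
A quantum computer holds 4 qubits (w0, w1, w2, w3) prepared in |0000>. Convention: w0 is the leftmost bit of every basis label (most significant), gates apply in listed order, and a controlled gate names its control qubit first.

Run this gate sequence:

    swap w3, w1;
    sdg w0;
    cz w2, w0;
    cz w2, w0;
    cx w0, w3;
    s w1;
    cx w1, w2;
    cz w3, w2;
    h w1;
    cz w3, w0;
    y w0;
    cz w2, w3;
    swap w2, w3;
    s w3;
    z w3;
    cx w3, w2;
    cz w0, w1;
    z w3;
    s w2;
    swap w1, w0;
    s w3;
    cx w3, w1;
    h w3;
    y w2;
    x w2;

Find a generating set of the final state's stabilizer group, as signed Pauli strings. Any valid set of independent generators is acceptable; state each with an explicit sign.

One valid set of independent stabilizer generators is -XIII, +IIIX, -IZII, +IIZI (any independent generating set of the same group is equally correct).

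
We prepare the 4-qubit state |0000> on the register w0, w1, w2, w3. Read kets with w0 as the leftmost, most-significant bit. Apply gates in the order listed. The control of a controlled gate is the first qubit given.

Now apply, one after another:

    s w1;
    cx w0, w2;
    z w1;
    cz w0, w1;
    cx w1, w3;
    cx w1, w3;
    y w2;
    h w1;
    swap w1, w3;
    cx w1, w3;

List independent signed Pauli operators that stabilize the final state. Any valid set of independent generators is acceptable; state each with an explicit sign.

The final state is stabilized by the group generated by +IIIX, +ZIII, +IZII, -IIZI; other independent generating sets are equally valid.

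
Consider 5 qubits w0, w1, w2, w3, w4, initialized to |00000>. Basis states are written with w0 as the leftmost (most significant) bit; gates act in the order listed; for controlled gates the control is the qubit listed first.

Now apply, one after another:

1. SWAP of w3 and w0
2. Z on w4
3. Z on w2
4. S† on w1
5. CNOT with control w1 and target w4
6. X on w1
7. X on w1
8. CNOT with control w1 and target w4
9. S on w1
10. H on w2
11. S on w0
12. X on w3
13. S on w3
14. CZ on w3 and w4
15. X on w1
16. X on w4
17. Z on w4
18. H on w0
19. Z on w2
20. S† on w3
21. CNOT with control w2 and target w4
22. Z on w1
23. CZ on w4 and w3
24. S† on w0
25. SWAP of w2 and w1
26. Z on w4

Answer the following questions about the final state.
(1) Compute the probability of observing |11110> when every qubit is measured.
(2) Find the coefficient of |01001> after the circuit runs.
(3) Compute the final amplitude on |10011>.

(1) The probability of measuring |11110> is 1/4. Key observation: gates 4-9 undo each other exactly, leaving only the rest of the circuit to track.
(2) The final state's coefficient on |01001> equals 0.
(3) |10011> carries amplitude 0 in the final state.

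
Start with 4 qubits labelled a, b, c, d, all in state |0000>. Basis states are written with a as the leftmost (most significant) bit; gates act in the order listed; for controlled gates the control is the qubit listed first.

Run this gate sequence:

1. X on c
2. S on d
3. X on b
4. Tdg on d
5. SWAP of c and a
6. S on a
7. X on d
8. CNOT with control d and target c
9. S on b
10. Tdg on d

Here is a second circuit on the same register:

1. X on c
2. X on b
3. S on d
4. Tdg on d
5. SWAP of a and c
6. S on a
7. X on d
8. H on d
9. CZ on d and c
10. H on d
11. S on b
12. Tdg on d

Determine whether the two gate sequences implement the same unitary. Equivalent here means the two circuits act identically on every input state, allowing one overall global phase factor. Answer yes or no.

No: there is an input state on which the two circuits produce genuinely different outputs (not merely differing by a phase).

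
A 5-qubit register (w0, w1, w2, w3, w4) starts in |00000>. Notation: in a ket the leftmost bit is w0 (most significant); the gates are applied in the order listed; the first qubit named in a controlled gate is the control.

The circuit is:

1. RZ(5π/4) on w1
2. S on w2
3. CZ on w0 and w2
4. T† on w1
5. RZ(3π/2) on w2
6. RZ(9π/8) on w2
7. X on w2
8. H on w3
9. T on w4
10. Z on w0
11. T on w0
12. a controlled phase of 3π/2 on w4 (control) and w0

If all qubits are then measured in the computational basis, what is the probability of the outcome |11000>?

The probability of measuring |11000> is 0.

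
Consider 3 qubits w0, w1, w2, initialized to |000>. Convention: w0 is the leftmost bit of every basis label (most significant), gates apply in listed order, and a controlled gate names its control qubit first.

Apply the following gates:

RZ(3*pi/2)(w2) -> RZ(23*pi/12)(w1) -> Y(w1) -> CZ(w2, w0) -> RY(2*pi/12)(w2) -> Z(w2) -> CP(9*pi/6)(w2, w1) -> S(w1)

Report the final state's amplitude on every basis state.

The final amplitudes are (-sqrt(6) - sqrt(2))*exp(7*I*pi/24)/4 on |010>, (-sqrt(6) + sqrt(2))*exp(19*I*pi/24)/4 on |011>, and 0 on every other basis state.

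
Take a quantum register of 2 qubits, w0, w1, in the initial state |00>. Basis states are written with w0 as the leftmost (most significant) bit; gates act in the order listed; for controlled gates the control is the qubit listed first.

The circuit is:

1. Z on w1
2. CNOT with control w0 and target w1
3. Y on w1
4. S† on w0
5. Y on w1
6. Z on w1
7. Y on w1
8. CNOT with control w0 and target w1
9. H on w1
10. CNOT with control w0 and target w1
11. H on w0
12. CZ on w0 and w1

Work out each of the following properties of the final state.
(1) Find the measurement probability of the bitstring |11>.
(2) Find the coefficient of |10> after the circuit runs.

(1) The probability of measuring |11> is 1/4.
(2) The amplitude on |10> is I/2.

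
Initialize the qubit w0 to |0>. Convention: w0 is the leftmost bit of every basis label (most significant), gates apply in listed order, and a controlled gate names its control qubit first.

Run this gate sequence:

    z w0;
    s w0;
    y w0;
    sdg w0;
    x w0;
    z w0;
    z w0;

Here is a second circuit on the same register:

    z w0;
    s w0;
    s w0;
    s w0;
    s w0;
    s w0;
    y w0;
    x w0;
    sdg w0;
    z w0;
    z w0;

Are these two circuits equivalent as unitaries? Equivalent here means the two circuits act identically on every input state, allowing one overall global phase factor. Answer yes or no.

No, they are not equivalent — no single phase factor reconciles the two unitaries.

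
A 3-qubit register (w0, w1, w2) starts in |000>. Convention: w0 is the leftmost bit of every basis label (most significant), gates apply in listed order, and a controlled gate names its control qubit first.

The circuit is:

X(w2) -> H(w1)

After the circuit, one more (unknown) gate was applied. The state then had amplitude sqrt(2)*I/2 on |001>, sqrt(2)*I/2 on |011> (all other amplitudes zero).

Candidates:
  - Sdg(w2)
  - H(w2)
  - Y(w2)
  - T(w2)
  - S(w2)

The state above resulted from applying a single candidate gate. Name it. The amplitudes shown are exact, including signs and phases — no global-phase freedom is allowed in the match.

The applied gate was S(w2).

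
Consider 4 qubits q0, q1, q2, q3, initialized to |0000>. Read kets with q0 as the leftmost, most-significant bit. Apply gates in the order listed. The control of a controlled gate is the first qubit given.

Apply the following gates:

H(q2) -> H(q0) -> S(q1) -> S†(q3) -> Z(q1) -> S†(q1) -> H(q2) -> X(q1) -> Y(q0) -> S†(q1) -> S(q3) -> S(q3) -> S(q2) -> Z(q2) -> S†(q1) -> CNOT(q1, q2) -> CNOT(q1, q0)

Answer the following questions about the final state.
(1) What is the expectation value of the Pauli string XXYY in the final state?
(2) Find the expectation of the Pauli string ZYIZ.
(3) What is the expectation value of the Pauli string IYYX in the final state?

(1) In the final state, XXYY has expectation 0.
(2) In the final state, ZYIZ has expectation 0.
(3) The observable IYYX averages to 0.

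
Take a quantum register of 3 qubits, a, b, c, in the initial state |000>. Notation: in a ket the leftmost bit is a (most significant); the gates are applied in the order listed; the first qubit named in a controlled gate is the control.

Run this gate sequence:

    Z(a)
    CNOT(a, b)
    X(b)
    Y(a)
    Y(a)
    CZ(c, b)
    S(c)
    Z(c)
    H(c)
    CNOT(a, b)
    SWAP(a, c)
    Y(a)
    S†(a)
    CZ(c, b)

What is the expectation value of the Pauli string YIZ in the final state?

In the final state, YIZ has expectation 1.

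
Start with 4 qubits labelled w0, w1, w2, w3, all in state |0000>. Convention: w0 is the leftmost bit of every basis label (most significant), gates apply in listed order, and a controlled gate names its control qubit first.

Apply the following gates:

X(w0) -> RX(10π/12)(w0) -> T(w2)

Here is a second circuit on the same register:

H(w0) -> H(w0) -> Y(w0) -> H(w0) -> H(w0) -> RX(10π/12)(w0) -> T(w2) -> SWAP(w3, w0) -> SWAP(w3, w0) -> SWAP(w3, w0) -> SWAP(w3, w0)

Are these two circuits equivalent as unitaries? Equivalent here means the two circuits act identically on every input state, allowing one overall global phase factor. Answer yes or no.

No — the two circuits implement different unitaries, even allowing a global phase.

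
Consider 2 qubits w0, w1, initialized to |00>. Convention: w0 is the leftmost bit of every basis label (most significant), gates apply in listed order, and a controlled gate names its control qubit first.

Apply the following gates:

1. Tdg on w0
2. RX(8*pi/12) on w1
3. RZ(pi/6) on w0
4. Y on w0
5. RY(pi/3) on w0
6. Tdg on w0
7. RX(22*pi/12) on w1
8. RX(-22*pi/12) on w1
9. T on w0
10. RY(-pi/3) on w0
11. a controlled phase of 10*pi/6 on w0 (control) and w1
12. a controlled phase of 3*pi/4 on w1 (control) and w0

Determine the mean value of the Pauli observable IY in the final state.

In the final state, IY has expectation -3*sqrt(2)/8 + sqrt(6)/8. Key observation: gates 5-10 undo each other exactly, leaving only the rest of the circuit to track.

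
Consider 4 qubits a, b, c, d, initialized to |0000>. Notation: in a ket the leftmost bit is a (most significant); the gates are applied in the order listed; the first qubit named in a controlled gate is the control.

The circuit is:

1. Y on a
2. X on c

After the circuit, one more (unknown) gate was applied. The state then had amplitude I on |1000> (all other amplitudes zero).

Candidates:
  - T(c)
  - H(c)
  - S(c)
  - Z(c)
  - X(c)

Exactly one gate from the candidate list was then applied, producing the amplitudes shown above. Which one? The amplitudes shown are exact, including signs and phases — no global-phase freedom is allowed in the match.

It was X(c) that produced the state shown.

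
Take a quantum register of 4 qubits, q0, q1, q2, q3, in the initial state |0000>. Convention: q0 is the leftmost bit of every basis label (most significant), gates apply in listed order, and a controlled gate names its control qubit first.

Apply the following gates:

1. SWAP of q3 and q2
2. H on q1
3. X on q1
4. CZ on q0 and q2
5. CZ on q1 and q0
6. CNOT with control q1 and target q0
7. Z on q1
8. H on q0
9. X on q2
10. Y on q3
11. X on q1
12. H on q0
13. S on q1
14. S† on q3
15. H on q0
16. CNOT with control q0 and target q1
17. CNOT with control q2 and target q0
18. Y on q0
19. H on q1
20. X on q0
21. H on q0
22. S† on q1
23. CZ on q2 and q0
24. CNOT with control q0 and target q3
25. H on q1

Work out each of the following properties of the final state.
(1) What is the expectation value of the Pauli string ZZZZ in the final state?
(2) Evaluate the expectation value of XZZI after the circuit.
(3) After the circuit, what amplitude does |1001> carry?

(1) The expectation value of ZZZZ is 1.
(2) The expectation value of XZZI is 0.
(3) The amplitude on |1001> is 0.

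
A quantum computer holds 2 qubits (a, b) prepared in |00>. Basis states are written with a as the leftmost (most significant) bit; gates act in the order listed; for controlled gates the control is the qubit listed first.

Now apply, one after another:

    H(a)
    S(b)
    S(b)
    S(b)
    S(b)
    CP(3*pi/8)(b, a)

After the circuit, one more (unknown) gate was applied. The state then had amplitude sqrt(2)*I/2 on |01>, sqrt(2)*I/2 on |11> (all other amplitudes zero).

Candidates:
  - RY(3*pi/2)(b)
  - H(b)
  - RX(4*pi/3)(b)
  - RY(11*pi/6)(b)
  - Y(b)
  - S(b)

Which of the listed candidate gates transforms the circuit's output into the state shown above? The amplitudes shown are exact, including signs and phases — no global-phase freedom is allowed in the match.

It was Y(b) that produced the state shown.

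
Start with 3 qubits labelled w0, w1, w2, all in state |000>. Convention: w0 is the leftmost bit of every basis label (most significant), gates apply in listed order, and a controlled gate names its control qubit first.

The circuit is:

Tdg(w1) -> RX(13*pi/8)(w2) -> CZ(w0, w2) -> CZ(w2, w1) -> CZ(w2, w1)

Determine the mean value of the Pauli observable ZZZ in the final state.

In the final state, ZZZ has expectation sqrt(2 - sqrt(2))/2. Key observation: steps 4-5 multiply out to the identity, so the circuit reduces to the remaining gates.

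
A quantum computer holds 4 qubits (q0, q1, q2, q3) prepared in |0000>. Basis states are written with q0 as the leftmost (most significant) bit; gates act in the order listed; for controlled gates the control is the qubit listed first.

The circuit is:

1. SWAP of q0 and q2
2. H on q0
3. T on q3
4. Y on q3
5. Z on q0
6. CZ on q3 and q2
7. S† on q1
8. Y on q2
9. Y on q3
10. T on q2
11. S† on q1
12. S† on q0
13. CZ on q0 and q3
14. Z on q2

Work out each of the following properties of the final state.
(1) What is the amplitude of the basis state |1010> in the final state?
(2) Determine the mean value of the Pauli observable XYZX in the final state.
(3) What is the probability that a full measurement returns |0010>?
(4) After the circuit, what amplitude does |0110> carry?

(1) |1010> carries amplitude sqrt(2)*exp(I*pi/4)/2 in the final state.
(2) The observable XYZX averages to 0.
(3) The probability of measuring |0010> is 1/2.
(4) The final state's coefficient on |0110> equals 0.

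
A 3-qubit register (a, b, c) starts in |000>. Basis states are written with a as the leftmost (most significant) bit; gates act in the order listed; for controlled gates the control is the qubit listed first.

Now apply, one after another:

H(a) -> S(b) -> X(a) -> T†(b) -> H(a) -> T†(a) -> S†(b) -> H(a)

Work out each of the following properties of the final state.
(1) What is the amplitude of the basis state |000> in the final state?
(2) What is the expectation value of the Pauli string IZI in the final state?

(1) |000> carries amplitude sqrt(2)/2 in the final state.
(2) The observable IZI averages to 1.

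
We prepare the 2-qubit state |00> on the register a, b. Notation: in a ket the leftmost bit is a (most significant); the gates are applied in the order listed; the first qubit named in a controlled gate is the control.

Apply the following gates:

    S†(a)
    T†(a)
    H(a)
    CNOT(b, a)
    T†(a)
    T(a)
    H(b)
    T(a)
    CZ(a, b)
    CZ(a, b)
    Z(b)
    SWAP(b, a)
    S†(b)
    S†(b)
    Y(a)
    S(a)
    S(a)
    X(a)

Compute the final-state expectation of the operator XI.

In the final state, XI has expectation -1.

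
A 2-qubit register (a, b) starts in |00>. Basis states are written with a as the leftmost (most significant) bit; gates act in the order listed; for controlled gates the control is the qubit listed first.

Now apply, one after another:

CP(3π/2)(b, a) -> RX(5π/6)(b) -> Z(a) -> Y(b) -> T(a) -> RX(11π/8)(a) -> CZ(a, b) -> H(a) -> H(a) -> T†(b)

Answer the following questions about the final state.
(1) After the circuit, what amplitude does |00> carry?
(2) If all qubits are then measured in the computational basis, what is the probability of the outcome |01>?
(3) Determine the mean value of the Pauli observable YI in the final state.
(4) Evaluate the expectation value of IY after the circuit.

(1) The final state's coefficient on |00> equals (sqrt(2) + sqrt(6))*cos(5*pi/16)/4. Key observation: steps 8-9 multiply out to the identity, so the circuit reduces to the remaining gates.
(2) A full measurement returns |01> with probability (2 - sqrt(3))*(2 - sqrt(2 - sqrt(2)))/16.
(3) The observable YI averages to sqrt(3*sqrt(2) + 6)/4.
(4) The expectation value of IY is sqrt(4 - 2*sqrt(2))/8.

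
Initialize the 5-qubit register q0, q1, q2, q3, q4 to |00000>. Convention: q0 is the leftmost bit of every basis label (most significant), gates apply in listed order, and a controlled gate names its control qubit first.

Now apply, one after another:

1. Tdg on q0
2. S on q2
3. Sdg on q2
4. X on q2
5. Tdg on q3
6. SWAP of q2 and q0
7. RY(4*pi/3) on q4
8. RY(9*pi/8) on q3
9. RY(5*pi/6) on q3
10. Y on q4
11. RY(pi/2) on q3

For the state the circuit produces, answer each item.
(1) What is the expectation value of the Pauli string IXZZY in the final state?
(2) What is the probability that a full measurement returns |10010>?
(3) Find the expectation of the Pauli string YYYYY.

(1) The observable IXZZY averages to 0. Key observation: steps 2-3 multiply out to the identity, so the circuit reduces to the remaining gates.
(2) The probability of measuring |10010> is -3*sqrt(sqrt(2) + 2)/32 + 3*sqrt(6 - 3*sqrt(2))/32 + 3/8.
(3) In the final state, YYYYY has expectation 0.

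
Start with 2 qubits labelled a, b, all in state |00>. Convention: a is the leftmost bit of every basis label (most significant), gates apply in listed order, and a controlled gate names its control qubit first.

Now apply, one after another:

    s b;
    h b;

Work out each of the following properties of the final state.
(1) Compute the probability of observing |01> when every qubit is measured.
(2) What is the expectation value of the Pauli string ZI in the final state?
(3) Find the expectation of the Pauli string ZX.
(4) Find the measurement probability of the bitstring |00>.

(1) The probability of measuring |01> is 1/2.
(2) The expectation value of ZI is 1.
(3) The expectation value of ZX is 1.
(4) Outcome |00> occurs with probability 1/2.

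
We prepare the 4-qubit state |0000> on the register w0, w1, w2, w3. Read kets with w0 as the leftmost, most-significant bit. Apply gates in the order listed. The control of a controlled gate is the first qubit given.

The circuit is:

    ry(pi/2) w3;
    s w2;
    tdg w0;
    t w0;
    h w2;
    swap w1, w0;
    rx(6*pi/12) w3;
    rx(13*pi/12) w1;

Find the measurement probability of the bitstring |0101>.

A full measurement returns |0101> with probability sqrt(2)/32 + sqrt(6)/32 + 1/8.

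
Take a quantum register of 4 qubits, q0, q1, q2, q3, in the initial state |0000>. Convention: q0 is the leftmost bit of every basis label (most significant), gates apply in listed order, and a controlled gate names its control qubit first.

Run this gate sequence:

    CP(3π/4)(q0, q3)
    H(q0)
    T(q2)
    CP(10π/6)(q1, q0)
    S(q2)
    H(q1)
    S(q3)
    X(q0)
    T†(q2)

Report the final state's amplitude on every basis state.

The final amplitudes are 1/2 on |0000>, 1/2 on |0100>, 1/2 on |1000>, 1/2 on |1100>, and 0 on every other basis state.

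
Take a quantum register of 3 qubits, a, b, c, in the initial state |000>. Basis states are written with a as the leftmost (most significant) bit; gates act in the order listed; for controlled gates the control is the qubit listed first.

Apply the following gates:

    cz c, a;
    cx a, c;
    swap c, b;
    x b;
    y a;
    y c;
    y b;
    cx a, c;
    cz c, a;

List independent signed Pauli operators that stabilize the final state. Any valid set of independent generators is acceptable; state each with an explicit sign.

One valid set of independent stabilizer generators is -ZII, +IZI, +IIZ (any independent generating set of the same group is equally correct).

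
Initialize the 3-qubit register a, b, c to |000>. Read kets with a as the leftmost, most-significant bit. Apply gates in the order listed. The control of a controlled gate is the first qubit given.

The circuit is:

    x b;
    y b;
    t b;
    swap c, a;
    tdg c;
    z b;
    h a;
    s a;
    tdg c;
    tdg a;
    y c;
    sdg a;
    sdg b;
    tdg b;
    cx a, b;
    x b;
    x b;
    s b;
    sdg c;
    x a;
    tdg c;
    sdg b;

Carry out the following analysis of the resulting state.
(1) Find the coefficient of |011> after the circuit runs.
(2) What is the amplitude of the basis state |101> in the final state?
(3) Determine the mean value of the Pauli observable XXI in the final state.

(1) The amplitude on |011> is -sqrt(2)/2. Key observation: gates 16-17 undo each other exactly, leaving only the rest of the circuit to track.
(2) |101> carries amplitude -sqrt(2)*exp(I*pi/4)/2 in the final state.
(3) The observable XXI averages to sqrt(2)/2.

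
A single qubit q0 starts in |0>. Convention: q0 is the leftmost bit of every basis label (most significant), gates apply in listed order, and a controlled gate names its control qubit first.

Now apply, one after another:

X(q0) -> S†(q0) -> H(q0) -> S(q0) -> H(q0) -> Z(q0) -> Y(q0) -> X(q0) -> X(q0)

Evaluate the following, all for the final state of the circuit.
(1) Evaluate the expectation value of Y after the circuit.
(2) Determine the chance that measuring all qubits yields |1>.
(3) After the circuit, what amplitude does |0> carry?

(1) The expectation value of Y is -1.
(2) Outcome |1> occurs with probability 1/2.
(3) |0> carries amplitude 1/2 + I/2 in the final state.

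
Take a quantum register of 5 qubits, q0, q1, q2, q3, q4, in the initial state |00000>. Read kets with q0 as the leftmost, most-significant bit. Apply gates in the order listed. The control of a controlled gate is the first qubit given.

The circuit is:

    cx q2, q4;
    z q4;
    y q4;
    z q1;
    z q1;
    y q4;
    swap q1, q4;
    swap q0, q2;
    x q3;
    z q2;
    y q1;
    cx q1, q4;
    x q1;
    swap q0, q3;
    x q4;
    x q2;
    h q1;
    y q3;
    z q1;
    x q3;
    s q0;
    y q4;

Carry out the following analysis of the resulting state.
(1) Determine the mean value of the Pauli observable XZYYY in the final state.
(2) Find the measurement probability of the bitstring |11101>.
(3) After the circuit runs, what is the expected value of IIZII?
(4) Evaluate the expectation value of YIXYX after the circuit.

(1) The expectation value of XZYYY is 0. Key observation: gates 3-6 undo each other exactly, leaving only the rest of the circuit to track.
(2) Outcome |11101> occurs with probability 1/2.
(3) The observable IIZII averages to -1.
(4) The expectation value of YIXYX is 0.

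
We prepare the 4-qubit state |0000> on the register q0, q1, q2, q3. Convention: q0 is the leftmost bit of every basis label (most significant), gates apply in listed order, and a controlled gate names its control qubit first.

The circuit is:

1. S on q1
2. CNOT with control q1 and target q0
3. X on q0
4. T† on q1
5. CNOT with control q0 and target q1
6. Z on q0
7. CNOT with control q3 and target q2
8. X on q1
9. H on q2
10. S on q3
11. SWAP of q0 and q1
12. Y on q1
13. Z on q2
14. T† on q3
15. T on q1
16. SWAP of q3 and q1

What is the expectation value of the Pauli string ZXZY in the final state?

In the final state, ZXZY has expectation 0.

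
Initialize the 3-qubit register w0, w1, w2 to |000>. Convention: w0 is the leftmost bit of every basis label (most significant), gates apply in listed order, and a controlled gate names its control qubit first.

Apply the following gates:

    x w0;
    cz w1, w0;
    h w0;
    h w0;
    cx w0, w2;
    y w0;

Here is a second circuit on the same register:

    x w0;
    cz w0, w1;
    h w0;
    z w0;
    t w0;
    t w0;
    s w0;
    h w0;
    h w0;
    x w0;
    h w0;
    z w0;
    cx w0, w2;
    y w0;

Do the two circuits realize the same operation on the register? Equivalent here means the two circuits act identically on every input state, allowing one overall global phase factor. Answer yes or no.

Yes: on every input state the two circuits agree up to one overall phase factor.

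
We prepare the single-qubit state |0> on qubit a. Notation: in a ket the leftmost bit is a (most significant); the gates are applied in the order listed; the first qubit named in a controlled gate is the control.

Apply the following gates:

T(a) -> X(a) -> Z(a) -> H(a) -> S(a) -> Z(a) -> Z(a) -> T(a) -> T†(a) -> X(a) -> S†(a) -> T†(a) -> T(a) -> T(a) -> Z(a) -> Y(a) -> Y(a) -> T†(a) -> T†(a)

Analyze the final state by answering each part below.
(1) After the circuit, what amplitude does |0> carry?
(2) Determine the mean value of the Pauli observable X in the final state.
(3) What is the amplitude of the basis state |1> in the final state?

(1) The amplitude on |0> is sqrt(2)*I/2.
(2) The observable X averages to -sqrt(2)/2.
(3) The final state's coefficient on |1> equals -sqrt(2)*exp(I*pi/4)/2.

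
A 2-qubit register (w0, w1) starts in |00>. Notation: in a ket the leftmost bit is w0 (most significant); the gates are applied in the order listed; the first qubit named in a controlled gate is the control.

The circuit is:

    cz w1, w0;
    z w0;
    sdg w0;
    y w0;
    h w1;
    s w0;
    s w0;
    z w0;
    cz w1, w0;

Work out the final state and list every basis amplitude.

The resulting statevector has amplitude 0 on |00>, 0 on |01>, sqrt(2)*I/2 on |10>, -sqrt(2)*I/2 on |11>.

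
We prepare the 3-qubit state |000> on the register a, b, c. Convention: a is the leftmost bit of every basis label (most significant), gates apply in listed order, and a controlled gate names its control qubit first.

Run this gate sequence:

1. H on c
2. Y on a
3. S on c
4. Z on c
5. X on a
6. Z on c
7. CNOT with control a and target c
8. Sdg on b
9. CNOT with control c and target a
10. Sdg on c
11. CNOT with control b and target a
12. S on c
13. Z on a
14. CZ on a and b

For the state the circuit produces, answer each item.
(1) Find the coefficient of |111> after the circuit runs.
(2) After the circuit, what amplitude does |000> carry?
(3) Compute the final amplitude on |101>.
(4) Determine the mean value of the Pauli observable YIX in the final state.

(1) The final state's coefficient on |111> equals 0.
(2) The final state's coefficient on |000> equals sqrt(2)*I/2.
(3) The final state's coefficient on |101> equals sqrt(2)/2.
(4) In the final state, YIX has expectation -1.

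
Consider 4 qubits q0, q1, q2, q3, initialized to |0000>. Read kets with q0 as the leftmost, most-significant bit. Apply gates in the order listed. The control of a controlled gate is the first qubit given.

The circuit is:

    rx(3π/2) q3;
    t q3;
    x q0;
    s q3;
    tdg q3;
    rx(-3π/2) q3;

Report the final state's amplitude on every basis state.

After the circuit, the state carries amplitude 1/2 + I/2 on |1000>, -1/2 - I/2 on |1001>, and 0 on every other basis state.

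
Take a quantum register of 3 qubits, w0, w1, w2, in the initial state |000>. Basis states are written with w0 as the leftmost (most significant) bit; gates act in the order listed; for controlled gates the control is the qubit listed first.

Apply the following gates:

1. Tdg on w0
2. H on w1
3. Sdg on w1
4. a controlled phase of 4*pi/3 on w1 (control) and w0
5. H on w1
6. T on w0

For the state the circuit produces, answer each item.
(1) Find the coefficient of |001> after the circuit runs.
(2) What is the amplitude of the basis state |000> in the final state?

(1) The final state's coefficient on |001> equals 0.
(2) The final state's coefficient on |000> equals 1/2 - I/2.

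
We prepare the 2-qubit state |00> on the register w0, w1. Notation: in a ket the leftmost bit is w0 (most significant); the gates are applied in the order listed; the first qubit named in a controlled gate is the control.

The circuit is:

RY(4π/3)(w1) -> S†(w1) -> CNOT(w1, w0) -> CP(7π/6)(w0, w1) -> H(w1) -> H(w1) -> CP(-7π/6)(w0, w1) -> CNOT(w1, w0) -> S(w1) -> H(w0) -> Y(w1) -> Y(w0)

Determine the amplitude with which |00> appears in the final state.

The amplitude on |00> is -sqrt(6)/4.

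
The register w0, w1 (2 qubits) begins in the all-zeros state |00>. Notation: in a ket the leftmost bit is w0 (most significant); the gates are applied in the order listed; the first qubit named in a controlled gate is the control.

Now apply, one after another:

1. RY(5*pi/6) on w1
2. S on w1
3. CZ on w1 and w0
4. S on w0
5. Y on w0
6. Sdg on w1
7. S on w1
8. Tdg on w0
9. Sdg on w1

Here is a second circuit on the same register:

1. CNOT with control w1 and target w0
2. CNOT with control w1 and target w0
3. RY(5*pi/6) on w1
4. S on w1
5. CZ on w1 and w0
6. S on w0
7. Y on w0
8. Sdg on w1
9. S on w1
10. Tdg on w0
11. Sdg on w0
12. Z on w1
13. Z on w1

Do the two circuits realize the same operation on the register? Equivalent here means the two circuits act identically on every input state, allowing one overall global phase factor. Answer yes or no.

No — the two circuits implement different unitaries, even allowing a global phase.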